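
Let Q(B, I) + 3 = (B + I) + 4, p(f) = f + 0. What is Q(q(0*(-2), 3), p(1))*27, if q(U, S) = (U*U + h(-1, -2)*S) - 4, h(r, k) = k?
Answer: -216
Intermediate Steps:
q(U, S) = -4 + U² - 2*S (q(U, S) = (U*U - 2*S) - 4 = (U² - 2*S) - 4 = -4 + U² - 2*S)
p(f) = f
Q(B, I) = 1 + B + I (Q(B, I) = -3 + ((B + I) + 4) = -3 + (4 + B + I) = 1 + B + I)
Q(q(0*(-2), 3), p(1))*27 = (1 + (-4 + (0*(-2))² - 2*3) + 1)*27 = (1 + (-4 + 0² - 6) + 1)*27 = (1 + (-4 + 0 - 6) + 1)*27 = (1 - 10 + 1)*27 = -8*27 = -216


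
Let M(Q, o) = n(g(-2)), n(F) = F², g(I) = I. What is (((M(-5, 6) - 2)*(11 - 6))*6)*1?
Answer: 60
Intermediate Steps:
M(Q, o) = 4 (M(Q, o) = (-2)² = 4)
(((M(-5, 6) - 2)*(11 - 6))*6)*1 = (((4 - 2)*(11 - 6))*6)*1 = ((2*5)*6)*1 = (10*6)*1 = 60*1 = 60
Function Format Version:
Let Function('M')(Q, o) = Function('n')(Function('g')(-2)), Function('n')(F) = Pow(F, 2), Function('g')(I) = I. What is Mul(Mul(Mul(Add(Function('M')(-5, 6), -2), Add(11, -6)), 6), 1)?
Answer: 60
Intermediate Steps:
Function('M')(Q, o) = 4 (Function('M')(Q, o) = Pow(-2, 2) = 4)
Mul(Mul(Mul(Add(Function('M')(-5, 6), -2), Add(11, -6)), 6), 1) = Mul(Mul(Mul(Add(4, -2), Add(11, -6)), 6), 1) = Mul(Mul(Mul(2, 5), 6), 1) = Mul(Mul(10, 6), 1) = Mul(60, 1) = 60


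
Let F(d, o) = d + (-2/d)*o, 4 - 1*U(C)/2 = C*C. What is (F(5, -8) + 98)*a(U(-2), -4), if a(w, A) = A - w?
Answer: -2124/5 ≈ -424.80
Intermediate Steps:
U(C) = 8 - 2*C**2 (U(C) = 8 - 2*C*C = 8 - 2*C**2)
F(d, o) = d - 2*o/d
(F(5, -8) + 98)*a(U(-2), -4) = ((5 - 2*(-8)/5) + 98)*(-4 - (8 - 2*(-2)**2)) = ((5 - 2*(-8)*1/5) + 98)*(-4 - (8 - 2*4)) = ((5 + 16/5) + 98)*(-4 - (8 - 8)) = (41/5 + 98)*(-4 - 1*0) = 531*(-4 + 0)/5 = (531/5)*(-4) = -2124/5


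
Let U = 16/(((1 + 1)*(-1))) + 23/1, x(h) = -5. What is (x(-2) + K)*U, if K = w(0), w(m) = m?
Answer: -75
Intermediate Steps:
K = 0
U = 15 (U = 16/((2*(-1))) + 23*1 = 16/(-2) + 23 = 16*(-1/2) + 23 = -8 + 23 = 15)
(x(-2) + K)*U = (-5 + 0)*15 = -5*15 = -75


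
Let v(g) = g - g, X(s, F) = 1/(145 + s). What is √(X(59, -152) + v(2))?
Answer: √51/102 ≈ 0.070014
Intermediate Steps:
v(g) = 0
√(X(59, -152) + v(2)) = √(1/(145 + 59) + 0) = √(1/204 + 0) = √(1/204) = √51/102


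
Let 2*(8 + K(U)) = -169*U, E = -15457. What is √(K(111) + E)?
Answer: 3*I*√11042/2 ≈ 157.62*I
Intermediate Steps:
K(U) = -8 - 169*U/2 (K(U) = -8 + (-169*U)/2 = -8 - 169*U/2)
√(K(111) + E) = √((-8 - 169/2*111) - 15457) = √((-8 - 18759/2) - 15457) = √(-18775/2 - 15457) = √(-49689/2) = 3*I*√11042/2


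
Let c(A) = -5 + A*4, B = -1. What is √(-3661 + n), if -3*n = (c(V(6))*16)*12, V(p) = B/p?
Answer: I*√29685/3 ≈ 57.431*I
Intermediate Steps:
V(p) = -1/p
c(A) = -5 + 4*A
n = 1088/3 (n = -(-5 + 4*(-1/6))*16*12/3 = -(-5 + 4*(-1*⅙))*16*12/3 = -(-5 + 4*(-⅙))*16*12/3 = -(-5 - ⅔)*16*12/3 = -(-17/3*16)*12/3 = -(-272)*12/9 = -⅓*(-1088) = 1088/3 ≈ 362.67)
√(-3661 + n) = √(-3661 + 1088/3) = √(-9895/3) = I*√29685/3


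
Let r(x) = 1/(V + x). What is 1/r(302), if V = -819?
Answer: -517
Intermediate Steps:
r(x) = 1/(-819 + x)
1/r(302) = 1/(1/(-819 + 302)) = 1/(1/(-517)) = 1/(-1/517) = -517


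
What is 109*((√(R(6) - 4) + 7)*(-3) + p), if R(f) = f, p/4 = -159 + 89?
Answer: -32809 - 327*√2 ≈ -33271.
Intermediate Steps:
p = -280 (p = 4*(-159 + 89) = 4*(-70) = -280)
109*((√(R(6) - 4) + 7)*(-3) + p) = 109*((√(6 - 4) + 7)*(-3) - 280) = 109*((√2 + 7)*(-3) - 280) = 109*((7 + √2)*(-3) - 280) = 109*((-21 - 3*√2) - 280) = 109*(-301 - 3*√2) = -32809 - 327*√2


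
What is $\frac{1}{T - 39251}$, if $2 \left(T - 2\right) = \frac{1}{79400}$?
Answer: $- \frac{158800}{6232741199} \approx -2.5478 \cdot 10^{-5}$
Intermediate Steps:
$T = \frac{317601}{158800}$ ($T = 2 + \frac{1}{2 \cdot 79400} = 2 + \frac{1}{2} \cdot \frac{1}{79400} = 2 + \frac{1}{158800} = \frac{317601}{158800} \approx 2.0$)
$\frac{1}{T - 39251} = \frac{1}{\frac{317601}{158800} - 39251} = \frac{1}{- \frac{6232741199}{158800}} = - \frac{158800}{6232741199}$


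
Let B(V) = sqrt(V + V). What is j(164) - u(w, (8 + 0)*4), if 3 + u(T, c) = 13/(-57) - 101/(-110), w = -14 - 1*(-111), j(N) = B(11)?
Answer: 14483/6270 + sqrt(22) ≈ 7.0003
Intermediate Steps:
B(V) = sqrt(2)*sqrt(V) (B(V) = sqrt(2*V) = sqrt(2)*sqrt(V))
j(N) = sqrt(22) (j(N) = sqrt(2)*sqrt(11) = sqrt(22))
w = 97 (w = -14 + 111 = 97)
u(T, c) = -14483/6270 (u(T, c) = -3 + (13/(-57) - 101/(-110)) = -3 + (13*(-1/57) - 101*(-1/110)) = -3 + (-13/57 + 101/110) = -3 + 4327/6270 = -14483/6270)
j(164) - u(w, (8 + 0)*4) = sqrt(22) - 1*(-14483/6270) = sqrt(22) + 14483/6270 = 14483/6270 + sqrt(22)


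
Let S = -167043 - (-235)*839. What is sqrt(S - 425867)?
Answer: I*sqrt(395745) ≈ 629.08*I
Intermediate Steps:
S = 30122 (S = -167043 - 1*(-197165) = -167043 + 197165 = 30122)
sqrt(S - 425867) = sqrt(30122 - 425867) = sqrt(-395745) = I*sqrt(395745)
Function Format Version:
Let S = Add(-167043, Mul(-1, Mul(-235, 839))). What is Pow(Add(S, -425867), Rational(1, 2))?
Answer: Mul(I, Pow(395745, Rational(1, 2))) ≈ Mul(629.08, I)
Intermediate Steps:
S = 30122 (S = Add(-167043, Mul(-1, -197165)) = Add(-167043, 197165) = 30122)
Pow(Add(S, -425867), Rational(1, 2)) = Pow(Add(30122, -425867), Rational(1, 2)) = Pow(-395745, Rational(1, 2)) = Mul(I, Pow(395745, Rational(1, 2)))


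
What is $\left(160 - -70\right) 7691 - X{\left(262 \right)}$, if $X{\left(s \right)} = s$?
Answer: $1768668$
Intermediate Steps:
$\left(160 - -70\right) 7691 - X{\left(262 \right)} = \left(160 - -70\right) 7691 - 262 = \left(160 + 70\right) 7691 - 262 = 230 \cdot 7691 - 262 = 1768930 - 262 = 1768668$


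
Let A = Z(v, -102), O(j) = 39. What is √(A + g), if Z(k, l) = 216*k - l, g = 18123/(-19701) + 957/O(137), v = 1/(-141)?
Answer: √1997751623964954/4012437 ≈ 11.139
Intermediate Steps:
v = -1/141 ≈ -0.0070922
g = 2016340/85371 (g = 18123/(-19701) + 957/39 = 18123*(-1/19701) + 957*(1/39) = -6041/6567 + 319/13 = 2016340/85371 ≈ 23.619)
Z(k, l) = -l + 216*k
A = 4722/47 (A = -1*(-102) + 216*(-1/141) = 102 - 72/47 = 4722/47 ≈ 100.47)
√(A + g) = √(4722/47 + 2016340/85371) = √(497889842/4012437) = √1997751623964954/4012437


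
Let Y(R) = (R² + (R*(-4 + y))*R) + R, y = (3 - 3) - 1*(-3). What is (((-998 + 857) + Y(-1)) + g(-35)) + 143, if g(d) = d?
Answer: -34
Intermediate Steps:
y = 3 (y = 0 + 3 = 3)
Y(R) = R (Y(R) = (R² + (R*(-4 + 3))*R) + R = (R² + (R*(-1))*R) + R = (R² + (-R)*R) + R = (R² - R²) + R = 0 + R = R)
(((-998 + 857) + Y(-1)) + g(-35)) + 143 = (((-998 + 857) - 1) - 35) + 143 = ((-141 - 1) - 35) + 143 = (-142 - 35) + 143 = -177 + 143 = -34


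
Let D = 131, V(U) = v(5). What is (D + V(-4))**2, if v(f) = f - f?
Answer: 17161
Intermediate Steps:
v(f) = 0
V(U) = 0
(D + V(-4))**2 = (131 + 0)**2 = 131**2 = 17161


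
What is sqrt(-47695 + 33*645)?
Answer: I*sqrt(26410) ≈ 162.51*I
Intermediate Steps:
sqrt(-47695 + 33*645) = sqrt(-47695 + 21285) = sqrt(-26410) = I*sqrt(26410)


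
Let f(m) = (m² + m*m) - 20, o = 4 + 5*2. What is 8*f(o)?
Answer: 2976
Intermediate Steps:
o = 14 (o = 4 + 10 = 14)
f(m) = -20 + 2*m² (f(m) = (m² + m²) - 20 = 2*m² - 20 = -20 + 2*m²)
8*f(o) = 8*(-20 + 2*14²) = 8*(-20 + 2*196) = 8*(-20 + 392) = 8*372 = 2976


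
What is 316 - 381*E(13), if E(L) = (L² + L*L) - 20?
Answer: -120842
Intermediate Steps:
E(L) = -20 + 2*L² (E(L) = (L² + L²) - 20 = 2*L² - 20 = -20 + 2*L²)
316 - 381*E(13) = 316 - 381*(-20 + 2*13²) = 316 - 381*(-20 + 2*169) = 316 - 381*(-20 + 338) = 316 - 381*318 = 316 - 121158 = -120842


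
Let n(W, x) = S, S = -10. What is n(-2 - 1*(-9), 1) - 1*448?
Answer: -458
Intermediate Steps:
n(W, x) = -10
n(-2 - 1*(-9), 1) - 1*448 = -10 - 1*448 = -10 - 448 = -458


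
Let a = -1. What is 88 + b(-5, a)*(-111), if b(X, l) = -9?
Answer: 1087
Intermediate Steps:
88 + b(-5, a)*(-111) = 88 - 9*(-111) = 88 + 999 = 1087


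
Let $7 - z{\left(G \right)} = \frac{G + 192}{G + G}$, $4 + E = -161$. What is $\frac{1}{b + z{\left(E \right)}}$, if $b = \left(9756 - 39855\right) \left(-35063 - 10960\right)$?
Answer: $\frac{110}{152377091249} \approx 7.2189 \cdot 10^{-10}$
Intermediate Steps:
$E = -165$ ($E = -4 - 161 = -165$)
$z{\left(G \right)} = 7 - \frac{192 + G}{2 G}$ ($z{\left(G \right)} = 7 - \frac{G + 192}{G + G} = 7 - \frac{192 + G}{2 G}$)
$b = 1385246277$ ($b = \left(-30099\right) \left(-46023\right) = 1385246277$)
$\frac{1}{b + z{\left(E \right)}} = \frac{1}{1385246277 + \left(\frac{13}{2} - \frac{96}{-165}\right)} = \frac{1}{1385246277 + \left(\frac{13}{2} - - \frac{32}{55}\right)} = \frac{1}{1385246277 + \left(\frac{13}{2} + \frac{32}{55}\right)} = \frac{1}{1385246277 + \frac{779}{110}} = \frac{1}{\frac{152377091249}{110}} = \frac{110}{152377091249}$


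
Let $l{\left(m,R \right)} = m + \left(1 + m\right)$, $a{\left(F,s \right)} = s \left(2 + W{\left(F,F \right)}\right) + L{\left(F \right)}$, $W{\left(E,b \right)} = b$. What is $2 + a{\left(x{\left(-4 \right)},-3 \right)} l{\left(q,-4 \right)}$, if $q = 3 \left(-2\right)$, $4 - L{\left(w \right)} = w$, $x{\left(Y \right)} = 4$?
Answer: $200$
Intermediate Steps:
$L{\left(w \right)} = 4 - w$
$q = -6$
$a{\left(F,s \right)} = 4 - F + s \left(2 + F\right)$ ($a{\left(F,s \right)} = s \left(2 + F\right) - \left(-4 + F\right) = 4 - F + s \left(2 + F\right)$)
$l{\left(m,R \right)} = 1 + 2 m$
$2 + a{\left(x{\left(-4 \right)},-3 \right)} l{\left(q,-4 \right)} = 2 + \left(4 - 4 + 2 \left(-3\right) + 4 \left(-3\right)\right) \left(1 + 2 \left(-6\right)\right) = 2 + \left(4 - 4 - 6 - 12\right) \left(1 - 12\right) = 2 - -198 = 2 + 198 = 200$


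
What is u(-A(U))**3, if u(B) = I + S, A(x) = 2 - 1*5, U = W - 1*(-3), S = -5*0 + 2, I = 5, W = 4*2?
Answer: 343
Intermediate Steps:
W = 8
S = 2 (S = 0 + 2 = 2)
U = 11 (U = 8 - 1*(-3) = 8 + 3 = 11)
A(x) = -3 (A(x) = 2 - 5 = -3)
u(B) = 7 (u(B) = 5 + 2 = 7)
u(-A(U))**3 = 7**3 = 343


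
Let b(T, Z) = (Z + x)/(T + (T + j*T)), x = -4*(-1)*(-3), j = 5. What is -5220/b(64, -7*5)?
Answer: 2338560/47 ≈ 49757.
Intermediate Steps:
x = -12 (x = 4*(-3) = -12)
b(T, Z) = (-12 + Z)/(7*T) (b(T, Z) = (Z - 12)/(T + (T + 5*T)) = (-12 + Z)/(T + 6*T) = (-12 + Z)/((7*T)) = (-12 + Z)*(1/(7*T)) = (-12 + Z)/(7*T))
-5220/b(64, -7*5) = -5220*448/(-12 - 7*5) = -5220*448/(-12 - 35) = -5220/((⅐)*(1/64)*(-47)) = -5220/(-47/448) = -5220*(-448/47) = 2338560/47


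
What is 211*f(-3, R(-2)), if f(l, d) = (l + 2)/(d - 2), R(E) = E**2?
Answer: -211/2 ≈ -105.50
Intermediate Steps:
f(l, d) = (2 + l)/(-2 + d)
211*f(-3, R(-2)) = 211*((2 - 3)/(-2 + (-2)**2)) = 211*(-1/(-2 + 4)) = 211*(-1/2) = -211/2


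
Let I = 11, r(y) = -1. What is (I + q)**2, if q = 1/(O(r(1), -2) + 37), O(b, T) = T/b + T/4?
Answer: 720801/5929 ≈ 121.57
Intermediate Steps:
O(b, T) = T/4 + T/b (O(b, T) = T/b + T*(1/4) = T/b + T/4 = T/4 + T/b)
q = 2/77 (q = 1/(((1/4)*(-2) - 2/(-1)) + 37) = 1/((-1/2 - 2*(-1)) + 37) = 1/((-1/2 + 2) + 37) = 1/(3/2 + 37) = 1/(77/2) = 2/77 ≈ 0.025974)
(I + q)**2 = (11 + 2/77)**2 = (849/77)**2 = 720801/5929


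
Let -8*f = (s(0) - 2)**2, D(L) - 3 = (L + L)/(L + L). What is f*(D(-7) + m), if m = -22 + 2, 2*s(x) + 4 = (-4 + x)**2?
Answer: 32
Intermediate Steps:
D(L) = 4 (D(L) = 3 + (L + L)/(L + L) = 3 + (2*L)/((2*L)) = 3 + (2*L)*(1/(2*L)) = 3 + 1 = 4)
s(x) = -2 + (-4 + x)**2/2
f = -2 (f = -((-2 + (-4 + 0)**2/2) - 2)**2/8 = -((-2 + (1/2)*(-4)**2) - 2)**2/8 = -((-2 + (1/2)*16) - 2)**2/8 = -((-2 + 8) - 2)**2/8 = -(6 - 2)**2/8 = -1/8*4**2 = -1/8*16 = -2)
m = -20
f*(D(-7) + m) = -2*(4 - 20) = -2*(-16) = 32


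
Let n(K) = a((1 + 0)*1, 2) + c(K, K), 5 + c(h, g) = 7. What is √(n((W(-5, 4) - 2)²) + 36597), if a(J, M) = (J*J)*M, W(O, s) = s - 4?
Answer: √36601 ≈ 191.31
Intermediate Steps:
c(h, g) = 2 (c(h, g) = -5 + 7 = 2)
W(O, s) = -4 + s
a(J, M) = M*J² (a(J, M) = J²*M = M*J²)
n(K) = 4 (n(K) = 2*((1 + 0)*1)² + 2 = 2*(1*1)² + 2 = 2*1² + 2 = 2*1 + 2 = 2 + 2 = 4)
√(n((W(-5, 4) - 2)²) + 36597) = √(4 + 36597) = √36601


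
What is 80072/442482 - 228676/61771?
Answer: -48119443160/13666277811 ≈ -3.5210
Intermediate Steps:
80072/442482 - 228676/61771 = 80072*(1/442482) - 228676*1/61771 = 40036/221241 - 228676/61771 = -48119443160/13666277811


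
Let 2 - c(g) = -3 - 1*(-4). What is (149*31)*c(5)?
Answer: 4619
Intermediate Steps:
c(g) = 1 (c(g) = 2 - (-3 - 1*(-4)) = 2 - (-3 + 4) = 2 - 1*1 = 2 - 1 = 1)
(149*31)*c(5) = (149*31)*1 = 4619*1 = 4619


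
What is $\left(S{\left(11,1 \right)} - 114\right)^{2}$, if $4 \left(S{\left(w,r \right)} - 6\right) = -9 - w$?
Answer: $12769$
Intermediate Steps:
$S{\left(w,r \right)} = \frac{15}{4} - \frac{w}{4}$ ($S{\left(w,r \right)} = 6 + \frac{-9 - w}{4} = 6 - \left(\frac{9}{4} + \frac{w}{4}\right) = \frac{15}{4} - \frac{w}{4}$)
$\left(S{\left(11,1 \right)} - 114\right)^{2} = \left(\left(\frac{15}{4} - \frac{11}{4}\right) - 114\right)^{2} = \left(1 - 114\right)^{2} = \left(-113\right)^{2} = 12769$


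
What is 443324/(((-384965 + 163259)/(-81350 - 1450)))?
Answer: 2039290400/12317 ≈ 1.6557e+5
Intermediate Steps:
443324/(((-384965 + 163259)/(-81350 - 1450))) = 443324/((-221706/(-82800))) = 443324/((-221706*(-1/82800))) = 443324/(12317/4600) = 443324*(4600/12317) = 2039290400/12317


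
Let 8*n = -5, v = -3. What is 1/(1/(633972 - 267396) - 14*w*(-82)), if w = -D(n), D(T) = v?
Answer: 366576/1262487745 ≈ 0.00029036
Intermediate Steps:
n = -5/8 (n = (⅛)*(-5) = -5/8 ≈ -0.62500)
D(T) = -3
w = 3 (w = -1*(-3) = 3)
1/(1/(633972 - 267396) - 14*w*(-82)) = 1/(1/(633972 - 267396) - 14*3*(-82)) = 1/(1/366576 - 42*(-82)) = 1/(1/366576 + 3444) = 1/(1262487745/366576) = 366576/1262487745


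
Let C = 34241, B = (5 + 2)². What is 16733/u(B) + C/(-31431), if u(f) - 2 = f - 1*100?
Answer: -527612732/1540119 ≈ -342.58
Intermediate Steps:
B = 49 (B = 7² = 49)
u(f) = -98 + f (u(f) = 2 + (f - 1*100) = 2 + (f - 100) = 2 + (-100 + f) = -98 + f)
16733/u(B) + C/(-31431) = 16733/(-98 + 49) + 34241/(-31431) = 16733/(-49) + 34241*(-1/31431) = 16733*(-1/49) - 34241/31431 = -16733/49 - 34241/31431 = -527612732/1540119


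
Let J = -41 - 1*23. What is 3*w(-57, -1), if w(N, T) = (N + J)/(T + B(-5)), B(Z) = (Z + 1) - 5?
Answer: 363/10 ≈ 36.300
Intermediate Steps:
B(Z) = -4 + Z (B(Z) = (1 + Z) - 5 = -4 + Z)
J = -64 (J = -41 - 23 = -64)
w(N, T) = (-64 + N)/(-9 + T) (w(N, T) = (N - 64)/(T + (-4 - 5)) = (-64 + N)/(T - 9) = (-64 + N)/(-9 + T))
3*w(-57, -1) = 3*((-64 - 57)/(-9 - 1)) = 3*(-121/(-10)) = 3*(-⅒*(-121)) = 3*(121/10) = 363/10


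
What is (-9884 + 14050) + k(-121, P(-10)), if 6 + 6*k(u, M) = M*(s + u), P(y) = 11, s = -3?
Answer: 11813/3 ≈ 3937.7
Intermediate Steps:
k(u, M) = -1 + M*(-3 + u)/6 (k(u, M) = -1 + (M*(-3 + u))/6 = -1 + M*(-3 + u)/6)
(-9884 + 14050) + k(-121, P(-10)) = (-9884 + 14050) + (-1 - ½*11 + (⅙)*11*(-121)) = 4166 + (-1 - 11/2 - 1331/6) = 4166 - 685/3 = 11813/3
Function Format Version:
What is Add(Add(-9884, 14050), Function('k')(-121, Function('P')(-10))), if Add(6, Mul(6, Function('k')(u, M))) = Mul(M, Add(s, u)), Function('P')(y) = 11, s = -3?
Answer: Rational(11813, 3) ≈ 3937.7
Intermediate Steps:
Function('k')(u, M) = Add(-1, Mul(Rational(1, 6), M, Add(-3, u))) (Function('k')(u, M) = Add(-1, Mul(Rational(1, 6), Mul(M, Add(-3, u)))) = Add(-1, Mul(Rational(1, 6), M, Add(-3, u))))
Add(Add(-9884, 14050), Function('k')(-121, Function('P')(-10))) = Add(Add(-9884, 14050), Add(-1, Mul(Rational(-1, 2), 11), Mul(Rational(1, 6), 11, -121))) = Add(4166, Add(-1, Rational(-11, 2), Rational(-1331, 6))) = Add(4166, Rational(-685, 3)) = Rational(11813, 3)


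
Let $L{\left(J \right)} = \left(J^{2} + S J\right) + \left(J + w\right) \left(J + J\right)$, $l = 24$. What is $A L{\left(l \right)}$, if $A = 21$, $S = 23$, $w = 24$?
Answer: $72072$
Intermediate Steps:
$L{\left(J \right)} = J^{2} + 23 J + 2 J \left(24 + J\right)$ ($L{\left(J \right)} = \left(J^{2} + 23 J\right) + \left(J + 24\right) \left(J + J\right) = \left(J^{2} + 23 J\right) + \left(24 + J\right) 2 J = \left(J^{2} + 23 J\right) + 2 J \left(24 + J\right) = J^{2} + 23 J + 2 J \left(24 + J\right)$)
$A L{\left(l \right)} = 21 \cdot 24 \left(71 + 3 \cdot 24\right) = 21 \cdot 24 \left(71 + 72\right) = 21 \cdot 24 \cdot 143 = 21 \cdot 3432 = 72072$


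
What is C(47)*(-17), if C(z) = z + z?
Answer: -1598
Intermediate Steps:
C(z) = 2*z
C(47)*(-17) = (2*47)*(-17) = 94*(-17) = -1598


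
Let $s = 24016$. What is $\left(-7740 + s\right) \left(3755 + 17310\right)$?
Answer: $342853940$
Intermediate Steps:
$\left(-7740 + s\right) \left(3755 + 17310\right) = \left(-7740 + 24016\right) \left(3755 + 17310\right) = 16276 \cdot 21065 = 342853940$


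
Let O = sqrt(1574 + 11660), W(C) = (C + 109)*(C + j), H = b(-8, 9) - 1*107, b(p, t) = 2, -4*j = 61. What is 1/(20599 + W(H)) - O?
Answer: 1/20118 - sqrt(13234) ≈ -115.04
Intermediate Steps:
j = -61/4 (j = -1/4*61 = -61/4 ≈ -15.250)
H = -105 (H = 2 - 1*107 = 2 - 107 = -105)
W(C) = (109 + C)*(-61/4 + C) (W(C) = (C + 109)*(C - 61/4) = (109 + C)*(-61/4 + C))
O = sqrt(13234) ≈ 115.04
1/(20599 + W(H)) - O = 1/(20599 + (-6649/4 + (-105)**2 + (375/4)*(-105))) - sqrt(13234) = 1/(20599 + (-6649/4 + 11025 - 39375/4)) - sqrt(13234) = 1/(20599 - 481) - sqrt(13234) = 1/20118 - sqrt(13234)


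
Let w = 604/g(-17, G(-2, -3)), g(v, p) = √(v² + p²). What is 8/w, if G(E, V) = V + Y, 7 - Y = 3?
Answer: 2*√290/151 ≈ 0.22555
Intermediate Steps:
Y = 4 (Y = 7 - 1*3 = 7 - 3 = 4)
G(E, V) = 4 + V (G(E, V) = V + 4 = 4 + V)
g(v, p) = √(p² + v²)
w = 302*√290/145 (w = 604/(√((4 - 3)² + (-17)²)) = 604/(√(1² + 289)) = 604/(√(1 + 289)) = 604/(√290) = 604*(√290/290) = 302*√290/145 ≈ 35.468)
8/w = 8/((302*√290/145)) = 8*(√290/604) = 2*√290/151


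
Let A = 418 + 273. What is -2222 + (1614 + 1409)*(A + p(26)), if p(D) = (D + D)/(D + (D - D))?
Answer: 2092717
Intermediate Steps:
p(D) = 2 (p(D) = (2*D)/(D + 0) = (2*D)/D = 2)
A = 691
-2222 + (1614 + 1409)*(A + p(26)) = -2222 + (1614 + 1409)*(691 + 2) = -2222 + 3023*693 = -2222 + 2094939 = 2092717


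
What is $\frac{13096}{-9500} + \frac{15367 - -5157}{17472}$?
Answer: $- \frac{302101}{1482000} \approx -0.20385$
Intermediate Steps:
$\frac{13096}{-9500} + \frac{15367 - -5157}{17472} = 13096 \left(- \frac{1}{9500}\right) + \left(15367 + 5157\right) \frac{1}{17472} = - \frac{3274}{2375} + 20524 \cdot \frac{1}{17472} = - \frac{3274}{2375} + \frac{733}{624} = - \frac{302101}{1482000}$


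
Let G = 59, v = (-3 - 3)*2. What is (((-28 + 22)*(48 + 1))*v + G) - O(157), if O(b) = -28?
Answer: 3615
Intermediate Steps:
v = -12 (v = -6*2 = -12)
(((-28 + 22)*(48 + 1))*v + G) - O(157) = (((-28 + 22)*(48 + 1))*(-12) + 59) - 1*(-28) = (-6*49*(-12) + 59) + 28 = (-294*(-12) + 59) + 28 = (3528 + 59) + 28 = 3587 + 28 = 3615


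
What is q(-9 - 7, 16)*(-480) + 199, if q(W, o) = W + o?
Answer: 199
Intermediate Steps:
q(-9 - 7, 16)*(-480) + 199 = ((-9 - 7) + 16)*(-480) + 199 = (-16 + 16)*(-480) + 199 = 0*(-480) + 199 = 0 + 199 = 199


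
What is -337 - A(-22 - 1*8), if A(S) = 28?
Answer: -365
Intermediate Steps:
-337 - A(-22 - 1*8) = -337 - 1*28 = -337 - 28 = -365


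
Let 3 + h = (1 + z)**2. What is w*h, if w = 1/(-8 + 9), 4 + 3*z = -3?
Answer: -11/9 ≈ -1.2222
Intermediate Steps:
z = -7/3 (z = -4/3 + (1/3)*(-3) = -4/3 - 1 = -7/3 ≈ -2.3333)
h = -11/9 (h = -3 + (1 - 7/3)**2 = -3 + (-4/3)**2 = -3 + 16/9 = -11/9 ≈ -1.2222)
w = 1 (w = 1/1 = 1)
w*h = 1*(-11/9) = -11/9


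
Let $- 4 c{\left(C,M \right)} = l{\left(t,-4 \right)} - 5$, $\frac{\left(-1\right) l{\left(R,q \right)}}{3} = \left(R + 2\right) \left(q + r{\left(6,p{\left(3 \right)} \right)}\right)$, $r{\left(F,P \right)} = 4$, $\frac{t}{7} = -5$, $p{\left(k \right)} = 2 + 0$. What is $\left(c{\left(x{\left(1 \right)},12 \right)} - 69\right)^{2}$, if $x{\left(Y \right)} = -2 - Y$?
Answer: $\frac{73441}{16} \approx 4590.1$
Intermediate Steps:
$p{\left(k \right)} = 2$
$t = -35$ ($t = 7 \left(-5\right) = -35$)
$l{\left(R,q \right)} = - 3 \left(2 + R\right) \left(4 + q\right)$ ($l{\left(R,q \right)} = - 3 \left(R + 2\right) \left(q + 4\right) = - 3 \left(2 + R\right) \left(4 + q\right)$)
$c{\left(C,M \right)} = \frac{5}{4}$ ($c{\left(C,M \right)} = - \frac{\left(-24 - -420 - -24 - \left(-105\right) \left(-4\right)\right) - 5}{4} = - \frac{\left(-24 + 420 + 24 - 420\right) - 5}{4} = - \frac{0 - 5}{4} = \left(- \frac{1}{4}\right) \left(-5\right) = \frac{5}{4}$)
$\left(c{\left(x{\left(1 \right)},12 \right)} - 69\right)^{2} = \left(\frac{5}{4} - 69\right)^{2} = \left(- \frac{271}{4}\right)^{2} = \frac{73441}{16}$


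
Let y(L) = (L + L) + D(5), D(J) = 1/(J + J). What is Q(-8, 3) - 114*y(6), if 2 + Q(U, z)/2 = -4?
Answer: -6957/5 ≈ -1391.4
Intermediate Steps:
Q(U, z) = -12 (Q(U, z) = -4 + 2*(-4) = -4 - 8 = -12)
D(J) = 1/(2*J)
y(L) = 1/10 + 2*L (y(L) = (L + L) + (1/2)/5 = 2*L + (1/2)*(1/5) = 2*L + 1/10 = 1/10 + 2*L)
Q(-8, 3) - 114*y(6) = -12 - 114*(1/10 + 2*6) = -12 - 114*(1/10 + 12) = -12 - 114*121/10 = -12 - 6897/5 = -6957/5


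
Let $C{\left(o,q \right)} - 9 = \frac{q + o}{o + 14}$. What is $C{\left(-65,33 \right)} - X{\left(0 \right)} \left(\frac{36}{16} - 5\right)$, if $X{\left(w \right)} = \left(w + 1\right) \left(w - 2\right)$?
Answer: $\frac{421}{102} \approx 4.1274$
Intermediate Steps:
$C{\left(o,q \right)} = 9 + \frac{o + q}{14 + o}$ ($C{\left(o,q \right)} = 9 + \frac{q + o}{o + 14} = 9 + \frac{o + q}{14 + o}$)
$X{\left(w \right)} = \left(1 + w\right) \left(-2 + w\right)$
$C{\left(-65,33 \right)} - X{\left(0 \right)} \left(\frac{36}{16} - 5\right) = \frac{126 + 33 + 10 \left(-65\right)}{14 - 65} - \left(-2 + 0^{2} - 0\right) \left(\frac{36}{16} - 5\right) = \frac{126 + 33 - 650}{-51} - \left(-2 + 0 + 0\right) \left(36 \cdot \frac{1}{16} - 5\right) = \left(- \frac{1}{51}\right) \left(-491\right) - - 2 \left(\frac{9}{4} - 5\right) = \frac{491}{51} - \left(-2\right) \left(- \frac{11}{4}\right) = \frac{491}{51} - \frac{11}{2} = \frac{421}{102}$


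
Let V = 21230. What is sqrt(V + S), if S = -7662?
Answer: 16*sqrt(53) ≈ 116.48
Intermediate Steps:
sqrt(V + S) = sqrt(21230 - 7662) = sqrt(13568) = 16*sqrt(53)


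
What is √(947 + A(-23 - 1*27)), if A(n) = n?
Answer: √897 ≈ 29.950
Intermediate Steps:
√(947 + A(-23 - 1*27)) = √(947 + (-23 - 1*27)) = √(947 + (-23 - 27)) = √(947 - 50) = √897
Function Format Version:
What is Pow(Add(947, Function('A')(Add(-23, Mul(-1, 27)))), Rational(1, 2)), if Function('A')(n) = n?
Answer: Pow(897, Rational(1, 2)) ≈ 29.950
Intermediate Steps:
Pow(Add(947, Function('A')(Add(-23, Mul(-1, 27)))), Rational(1, 2)) = Pow(Add(947, Add(-23, Mul(-1, 27))), Rational(1, 2)) = Pow(Add(947, Add(-23, -27)), Rational(1, 2)) = Pow(Add(947, -50), Rational(1, 2)) = Pow(897, Rational(1, 2))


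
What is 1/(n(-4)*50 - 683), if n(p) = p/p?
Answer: -1/633 ≈ -0.0015798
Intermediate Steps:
n(p) = 1
1/(n(-4)*50 - 683) = 1/(1*50 - 683) = 1/(50 - 683) = 1/(-633) = -1/633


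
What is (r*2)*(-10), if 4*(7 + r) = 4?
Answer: 120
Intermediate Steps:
r = -6 (r = -7 + (¼)*4 = -7 + 1 = -6)
(r*2)*(-10) = -6*2*(-10) = -12*(-10) = 120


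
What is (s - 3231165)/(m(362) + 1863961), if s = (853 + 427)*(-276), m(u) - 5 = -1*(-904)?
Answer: -716889/372974 ≈ -1.9221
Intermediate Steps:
m(u) = 909 (m(u) = 5 - 1*(-904) = 5 + 904 = 909)
s = -353280 (s = 1280*(-276) = -353280)
(s - 3231165)/(m(362) + 1863961) = (-353280 - 3231165)/(909 + 1863961) = -3584445/1864870 = -3584445*1/1864870 = -716889/372974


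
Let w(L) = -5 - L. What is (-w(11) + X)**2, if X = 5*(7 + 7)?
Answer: 7396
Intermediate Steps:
X = 70 (X = 5*14 = 70)
(-w(11) + X)**2 = (-(-5 - 1*11) + 70)**2 = (-(-5 - 11) + 70)**2 = (-1*(-16) + 70)**2 = (16 + 70)**2 = 86**2 = 7396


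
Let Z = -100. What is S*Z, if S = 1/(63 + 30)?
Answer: -100/93 ≈ -1.0753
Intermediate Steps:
S = 1/93 ≈ 0.010753
S*Z = (1/93)*(-100) = -100/93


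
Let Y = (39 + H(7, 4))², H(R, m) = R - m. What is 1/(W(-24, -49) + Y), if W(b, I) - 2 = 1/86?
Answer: 86/151877 ≈ 0.00056625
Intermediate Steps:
W(b, I) = 173/86 (W(b, I) = 2 + 1/86 = 173/86)
Y = 1764 (Y = (39 + (7 - 1*4))² = (39 + (7 - 4))² = (39 + 3)² = 42² = 1764)
1/(W(-24, -49) + Y) = 1/(173/86 + 1764) = 1/(151877/86) = 86/151877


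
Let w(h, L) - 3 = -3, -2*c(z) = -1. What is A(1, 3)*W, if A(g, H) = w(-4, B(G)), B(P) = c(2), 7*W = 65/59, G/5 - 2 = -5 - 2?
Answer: 0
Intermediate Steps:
G = -25 (G = 10 + 5*(-5 - 2) = 10 + 5*(-7) = 10 - 35 = -25)
W = 65/413 (W = (65/59)/7 = (65*(1/59))/7 = (⅐)*(65/59) = 65/413 ≈ 0.15738)
c(z) = ½ (c(z) = -½*(-1) = ½)
B(P) = ½
w(h, L) = 0 (w(h, L) = 3 - 3 = 0)
A(g, H) = 0
A(1, 3)*W = 0*(65/413) = 0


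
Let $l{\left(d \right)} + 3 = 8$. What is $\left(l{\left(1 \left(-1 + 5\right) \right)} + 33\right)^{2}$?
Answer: $1444$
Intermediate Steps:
$l{\left(d \right)} = 5$ ($l{\left(d \right)} = -3 + 8 = 5$)
$\left(l{\left(1 \left(-1 + 5\right) \right)} + 33\right)^{2} = \left(5 + 33\right)^{2} = 38^{2} = 1444$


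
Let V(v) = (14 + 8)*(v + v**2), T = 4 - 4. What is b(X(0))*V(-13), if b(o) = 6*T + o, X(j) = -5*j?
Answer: 0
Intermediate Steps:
T = 0
V(v) = 22*v + 22*v**2 (V(v) = 22*(v + v**2) = 22*v + 22*v**2)
b(o) = o (b(o) = 6*0 + o = 0 + o = o)
b(X(0))*V(-13) = (-5*0)*(22*(-13)*(1 - 13)) = 0*(22*(-13)*(-12)) = 0*3432 = 0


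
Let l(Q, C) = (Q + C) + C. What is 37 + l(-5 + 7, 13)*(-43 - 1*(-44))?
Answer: 65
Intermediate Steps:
l(Q, C) = Q + 2*C (l(Q, C) = (C + Q) + C = Q + 2*C)
37 + l(-5 + 7, 13)*(-43 - 1*(-44)) = 37 + ((-5 + 7) + 2*13)*(-43 - 1*(-44)) = 37 + (2 + 26)*(-43 + 44) = 37 + 28*1 = 37 + 28 = 65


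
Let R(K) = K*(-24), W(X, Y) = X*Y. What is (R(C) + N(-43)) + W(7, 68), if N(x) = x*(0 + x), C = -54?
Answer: 3621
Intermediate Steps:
R(K) = -24*K
N(x) = x² (N(x) = x*x = x²)
(R(C) + N(-43)) + W(7, 68) = (-24*(-54) + (-43)²) + 7*68 = (1296 + 1849) + 476 = 3145 + 476 = 3621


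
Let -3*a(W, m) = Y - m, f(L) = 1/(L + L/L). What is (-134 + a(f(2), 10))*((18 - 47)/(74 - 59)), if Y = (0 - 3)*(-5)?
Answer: 11803/45 ≈ 262.29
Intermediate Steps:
Y = 15 (Y = -3*(-5) = 15)
f(L) = 1/(1 + L) (f(L) = 1/(L + 1) = 1/(1 + L))
a(W, m) = -5 + m/3 (a(W, m) = -(15 - m)/3 = -5 + m/3)
(-134 + a(f(2), 10))*((18 - 47)/(74 - 59)) = (-134 + (-5 + (⅓)*10))*((18 - 47)/(74 - 59)) = (-134 + (-5 + 10/3))*(-29/15) = (-134 - 5/3)*(-29*1/15) = -407/3*(-29/15) = 11803/45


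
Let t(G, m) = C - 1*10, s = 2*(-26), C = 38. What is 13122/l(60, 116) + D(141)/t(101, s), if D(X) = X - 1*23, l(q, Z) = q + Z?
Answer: 48523/616 ≈ 78.771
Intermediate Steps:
s = -52
t(G, m) = 28 (t(G, m) = 38 - 1*10 = 38 - 10 = 28)
l(q, Z) = Z + q
D(X) = -23 + X (D(X) = X - 23 = -23 + X)
13122/l(60, 116) + D(141)/t(101, s) = 13122/(116 + 60) + (-23 + 141)/28 = 13122/176 + 118*(1/28) = 13122*(1/176) + 59/14 = 6561/88 + 59/14 = 48523/616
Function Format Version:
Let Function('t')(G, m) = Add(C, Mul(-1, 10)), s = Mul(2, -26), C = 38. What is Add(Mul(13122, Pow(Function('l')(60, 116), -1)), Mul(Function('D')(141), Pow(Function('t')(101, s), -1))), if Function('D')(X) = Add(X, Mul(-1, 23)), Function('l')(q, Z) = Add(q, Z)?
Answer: Rational(48523, 616) ≈ 78.771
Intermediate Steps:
s = -52
Function('t')(G, m) = 28 (Function('t')(G, m) = Add(38, Mul(-1, 10)) = Add(38, -10) = 28)
Function('l')(q, Z) = Add(Z, q)
Function('D')(X) = Add(-23, X) (Function('D')(X) = Add(X, -23) = Add(-23, X))
Add(Mul(13122, Pow(Function('l')(60, 116), -1)), Mul(Function('D')(141), Pow(Function('t')(101, s), -1))) = Add(Mul(13122, Pow(Add(116, 60), -1)), Mul(Add(-23, 141), Pow(28, -1))) = Add(Mul(13122, Pow(176, -1)), Mul(118, Rational(1, 28))) = Add(Mul(13122, Rational(1, 176)), Rational(59, 14)) = Add(Rational(6561, 88), Rational(59, 14)) = Rational(48523, 616)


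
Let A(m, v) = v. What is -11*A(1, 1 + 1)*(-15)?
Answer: 330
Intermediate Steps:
-11*A(1, 1 + 1)*(-15) = -11*(1 + 1)*(-15) = -11*2*(-15) = -22*(-15) = 330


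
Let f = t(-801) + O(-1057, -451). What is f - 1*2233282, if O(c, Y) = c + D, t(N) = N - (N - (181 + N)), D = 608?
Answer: -2234351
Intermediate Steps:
t(N) = 181 + N (t(N) = N - (N + (-181 - N)) = N - 1*(-181) = N + 181 = 181 + N)
O(c, Y) = 608 + c (O(c, Y) = c + 608 = 608 + c)
f = -1069 (f = (181 - 801) + (608 - 1057) = -620 - 449 = -1069)
f - 1*2233282 = -1069 - 1*2233282 = -1069 - 2233282 = -2234351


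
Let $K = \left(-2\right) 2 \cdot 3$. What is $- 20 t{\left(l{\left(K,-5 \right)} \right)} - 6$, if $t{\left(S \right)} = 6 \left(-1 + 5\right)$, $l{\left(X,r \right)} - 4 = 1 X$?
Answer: $-486$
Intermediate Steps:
$K = -12$ ($K = \left(-4\right) 3 = -12$)
$l{\left(X,r \right)} = 4 + X$ ($l{\left(X,r \right)} = 4 + 1 X = 4 + X$)
$t{\left(S \right)} = 24$ ($t{\left(S \right)} = 6 \cdot 4 = 24$)
$- 20 t{\left(l{\left(K,-5 \right)} \right)} - 6 = \left(-20\right) 24 - 6 = -480 - 6 = -486$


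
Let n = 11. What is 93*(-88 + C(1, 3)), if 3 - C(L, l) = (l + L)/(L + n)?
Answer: -7936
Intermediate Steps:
C(L, l) = 3 - (L + l)/(11 + L) (C(L, l) = 3 - (l + L)/(L + 11) = 3 - (L + l)/(11 + L))
93*(-88 + C(1, 3)) = 93*(-88 + (33 - 1*3 + 2*1)/(11 + 1)) = 93*(-88 + (33 - 3 + 2)/12) = 93*(-88 + (1/12)*32) = 93*(-88 + 8/3) = 93*(-256/3) = -7936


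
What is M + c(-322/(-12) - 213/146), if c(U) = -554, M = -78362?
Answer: -78916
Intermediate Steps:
M + c(-322/(-12) - 213/146) = -78362 - 554 = -78916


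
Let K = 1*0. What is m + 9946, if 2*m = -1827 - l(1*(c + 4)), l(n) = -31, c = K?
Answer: 9048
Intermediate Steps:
K = 0
c = 0
m = -898 (m = (-1827 - 1*(-31))/2 = (-1827 + 31)/2 = (½)*(-1796) = -898)
m + 9946 = -898 + 9946 = 9048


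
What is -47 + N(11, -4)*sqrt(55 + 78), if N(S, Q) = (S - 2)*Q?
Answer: -47 - 36*sqrt(133) ≈ -462.17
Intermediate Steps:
N(S, Q) = Q*(-2 + S) (N(S, Q) = (-2 + S)*Q = Q*(-2 + S))
-47 + N(11, -4)*sqrt(55 + 78) = -47 + (-4*(-2 + 11))*sqrt(55 + 78) = -47 + (-4*9)*sqrt(133) = -47 - 36*sqrt(133)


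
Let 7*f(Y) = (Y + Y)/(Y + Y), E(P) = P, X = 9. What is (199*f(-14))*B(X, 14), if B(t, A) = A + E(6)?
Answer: 3980/7 ≈ 568.57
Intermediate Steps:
f(Y) = ⅐ (f(Y) = ((Y + Y)/(Y + Y))/7 = ((2*Y)/((2*Y)))/7 = ((2*Y)*(1/(2*Y)))/7 = (⅐)*1 = ⅐)
B(t, A) = 6 + A (B(t, A) = A + 6 = 6 + A)
(199*f(-14))*B(X, 14) = (199*(⅐))*(6 + 14) = (199/7)*20 = 3980/7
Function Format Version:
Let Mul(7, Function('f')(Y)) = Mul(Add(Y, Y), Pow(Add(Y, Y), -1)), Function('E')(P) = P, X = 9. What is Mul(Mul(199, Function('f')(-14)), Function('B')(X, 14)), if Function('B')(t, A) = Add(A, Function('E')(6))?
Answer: Rational(3980, 7) ≈ 568.57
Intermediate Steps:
Function('f')(Y) = Rational(1, 7) (Function('f')(Y) = Mul(Rational(1, 7), Mul(Add(Y, Y), Pow(Add(Y, Y), -1))) = Mul(Rational(1, 7), Mul(Mul(2, Y), Pow(Mul(2, Y), -1))) = Mul(Rational(1, 7), Mul(Mul(2, Y), Mul(Rational(1, 2), Pow(Y, -1)))) = Mul(Rational(1, 7), 1) = Rational(1, 7))
Function('B')(t, A) = Add(6, A) (Function('B')(t, A) = Add(A, 6) = Add(6, A))
Mul(Mul(199, Function('f')(-14)), Function('B')(X, 14)) = Mul(Mul(199, Rational(1, 7)), Add(6, 14)) = Mul(Rational(199, 7), 20) = Rational(3980, 7)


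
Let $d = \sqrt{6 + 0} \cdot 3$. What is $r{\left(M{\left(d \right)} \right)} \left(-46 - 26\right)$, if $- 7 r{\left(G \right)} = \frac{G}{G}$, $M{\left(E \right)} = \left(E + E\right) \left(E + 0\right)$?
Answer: $\frac{72}{7} \approx 10.286$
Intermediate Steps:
$d = 3 \sqrt{6}$ ($d = \sqrt{6} \cdot 3 = 3 \sqrt{6} \approx 7.3485$)
$M{\left(E \right)} = 2 E^{2}$ ($M{\left(E \right)} = 2 E E = 2 E^{2}$)
$r{\left(G \right)} = - \frac{1}{7}$ ($r{\left(G \right)} = - \frac{G \frac{1}{G}}{7} = \left(- \frac{1}{7}\right) 1 = - \frac{1}{7}$)
$r{\left(M{\left(d \right)} \right)} \left(-46 - 26\right) = - \frac{-46 - 26}{7} = \left(- \frac{1}{7}\right) \left(-72\right) = \frac{72}{7}$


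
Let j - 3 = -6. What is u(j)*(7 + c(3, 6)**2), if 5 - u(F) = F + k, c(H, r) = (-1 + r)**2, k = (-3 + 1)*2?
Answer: 7584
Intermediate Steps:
k = -4 (k = -2*2 = -4)
j = -3 (j = 3 - 6 = -3)
u(F) = 9 - F (u(F) = 5 - (F - 4) = 5 - (-4 + F) = 5 + (4 - F) = 9 - F)
u(j)*(7 + c(3, 6)**2) = (9 - 1*(-3))*(7 + ((-1 + 6)**2)**2) = (9 + 3)*(7 + (5**2)**2) = 12*(7 + 25**2) = 12*(7 + 625) = 12*632 = 7584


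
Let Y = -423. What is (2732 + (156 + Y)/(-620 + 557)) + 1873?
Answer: 96794/21 ≈ 4609.2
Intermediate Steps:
(2732 + (156 + Y)/(-620 + 557)) + 1873 = (2732 + (156 - 423)/(-620 + 557)) + 1873 = (2732 - 267/(-63)) + 1873 = (2732 - 267*(-1/63)) + 1873 = (2732 + 89/21) + 1873 = 57461/21 + 1873 = 96794/21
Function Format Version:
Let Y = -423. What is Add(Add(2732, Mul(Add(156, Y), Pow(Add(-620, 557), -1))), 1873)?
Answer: Rational(96794, 21) ≈ 4609.2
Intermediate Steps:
Add(Add(2732, Mul(Add(156, Y), Pow(Add(-620, 557), -1))), 1873) = Add(Add(2732, Mul(Add(156, -423), Pow(Add(-620, 557), -1))), 1873) = Add(Add(2732, Mul(-267, Pow(-63, -1))), 1873) = Add(Add(2732, Mul(-267, Rational(-1, 63))), 1873) = Add(Add(2732, Rational(89, 21)), 1873) = Add(Rational(57461, 21), 1873) = Rational(96794, 21)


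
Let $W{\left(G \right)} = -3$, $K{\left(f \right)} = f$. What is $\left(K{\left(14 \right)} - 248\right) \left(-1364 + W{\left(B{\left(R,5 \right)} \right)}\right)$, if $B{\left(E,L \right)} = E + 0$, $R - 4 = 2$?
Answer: $319878$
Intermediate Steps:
$R = 6$ ($R = 4 + 2 = 6$)
$B{\left(E,L \right)} = E$
$\left(K{\left(14 \right)} - 248\right) \left(-1364 + W{\left(B{\left(R,5 \right)} \right)}\right) = \left(14 - 248\right) \left(-1364 - 3\right) = \left(-234\right) \left(-1367\right) = 319878$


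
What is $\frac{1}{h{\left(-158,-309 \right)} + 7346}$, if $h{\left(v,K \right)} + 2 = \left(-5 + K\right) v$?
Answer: $\frac{1}{56956} \approx 1.7557 \cdot 10^{-5}$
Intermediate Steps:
$h{\left(v,K \right)} = -2 + v \left(-5 + K\right)$ ($h{\left(v,K \right)} = -2 + \left(-5 + K\right) v = -2 + v \left(-5 + K\right)$)
$\frac{1}{h{\left(-158,-309 \right)} + 7346} = \frac{1}{\left(-2 - -790 - -48822\right) + 7346} = \frac{1}{\left(-2 + 790 + 48822\right) + 7346} = \frac{1}{49610 + 7346} = \frac{1}{56956}$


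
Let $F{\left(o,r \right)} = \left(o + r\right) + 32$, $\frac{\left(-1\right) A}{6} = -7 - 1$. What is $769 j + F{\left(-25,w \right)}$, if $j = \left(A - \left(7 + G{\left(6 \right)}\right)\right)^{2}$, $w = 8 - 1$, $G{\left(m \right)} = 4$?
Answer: $1052775$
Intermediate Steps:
$w = 7$
$A = 48$ ($A = - 6 \left(-7 - 1\right) = \left(-6\right) \left(-8\right) = 48$)
$F{\left(o,r \right)} = 32 + o + r$
$j = 1369$ ($j = \left(48 - 11\right)^{2} = 37^{2} = 1369$)
$769 j + F{\left(-25,w \right)} = 769 \cdot 1369 + \left(32 - 25 + 7\right) = 1052761 + 14 = 1052775$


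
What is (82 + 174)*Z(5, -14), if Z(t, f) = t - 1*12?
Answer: -1792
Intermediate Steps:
Z(t, f) = -12 + t (Z(t, f) = t - 12 = -12 + t)
(82 + 174)*Z(5, -14) = (82 + 174)*(-12 + 5) = 256*(-7) = -1792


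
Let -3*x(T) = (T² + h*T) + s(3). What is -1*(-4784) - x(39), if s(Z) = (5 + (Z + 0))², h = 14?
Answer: 16483/3 ≈ 5494.3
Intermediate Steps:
s(Z) = (5 + Z)²
x(T) = -64/3 - 14*T/3 - T²/3 (x(T) = -((T² + 14*T) + (5 + 3)²)/3 = -((T² + 14*T) + 8²)/3 = -((T² + 14*T) + 64)/3 = -(64 + T² + 14*T)/3 = -64/3 - 14*T/3 - T²/3)
-1*(-4784) - x(39) = -1*(-4784) - (-64/3 - 14/3*39 - ⅓*39²) = 4784 - (-64/3 - 182 - ⅓*1521) = 4784 - (-64/3 - 182 - 507) = 4784 - 1*(-2131/3) = 4784 + 2131/3 = 16483/3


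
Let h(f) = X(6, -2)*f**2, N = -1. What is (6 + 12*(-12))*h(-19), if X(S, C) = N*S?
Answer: 298908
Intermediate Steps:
X(S, C) = -S
h(f) = -6*f**2 (h(f) = (-1*6)*f**2 = -6*f**2)
(6 + 12*(-12))*h(-19) = (6 + 12*(-12))*(-6*(-19)**2) = (6 - 144)*(-6*361) = -138*(-2166) = 298908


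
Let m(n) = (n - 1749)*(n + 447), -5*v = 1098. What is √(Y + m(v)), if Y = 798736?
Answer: √8776909/5 ≈ 592.52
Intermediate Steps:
v = -1098/5 (v = -⅕*1098 = -1098/5 ≈ -219.60)
m(n) = (-1749 + n)*(447 + n)
√(Y + m(v)) = √(798736 + (-781803 + (-1098/5)² - 1302*(-1098/5))) = √(798736 + (-781803 + 1205604/25 + 1429596/5)) = √(798736 - 11191491/25) = √(8776909/25) = √8776909/5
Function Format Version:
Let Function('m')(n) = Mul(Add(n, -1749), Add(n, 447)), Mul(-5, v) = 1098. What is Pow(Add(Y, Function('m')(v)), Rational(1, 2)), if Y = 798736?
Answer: Mul(Rational(1, 5), Pow(8776909, Rational(1, 2))) ≈ 592.52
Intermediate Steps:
v = Rational(-1098, 5) (v = Mul(Rational(-1, 5), 1098) = Rational(-1098, 5) ≈ -219.60)
Function('m')(n) = Mul(Add(-1749, n), Add(447, n))
Pow(Add(Y, Function('m')(v)), Rational(1, 2)) = Pow(Add(798736, Add(-781803, Pow(Rational(-1098, 5), 2), Mul(-1302, Rational(-1098, 5)))), Rational(1, 2)) = Pow(Add(798736, Add(-781803, Rational(1205604, 25), Rational(1429596, 5))), Rational(1, 2)) = Pow(Add(798736, Rational(-11191491, 25)), Rational(1, 2)) = Pow(Rational(8776909, 25), Rational(1, 2)) = Mul(Rational(1, 5), Pow(8776909, Rational(1, 2)))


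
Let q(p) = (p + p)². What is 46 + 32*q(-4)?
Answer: 2094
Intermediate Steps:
q(p) = 4*p² (q(p) = (2*p)² = 4*p²)
46 + 32*q(-4) = 46 + 32*(4*(-4)²) = 46 + 32*(4*16) = 46 + 32*64 = 46 + 2048 = 2094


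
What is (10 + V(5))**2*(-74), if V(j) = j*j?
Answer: -90650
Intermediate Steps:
V(j) = j**2
(10 + V(5))**2*(-74) = (10 + 5**2)**2*(-74) = (10 + 25)**2*(-74) = 35**2*(-74) = 1225*(-74) = -90650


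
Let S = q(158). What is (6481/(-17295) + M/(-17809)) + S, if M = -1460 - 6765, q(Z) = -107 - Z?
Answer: -81594932329/308006655 ≈ -264.91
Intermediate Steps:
M = -8225
S = -265 (S = -107 - 1*158 = -107 - 158 = -265)
(6481/(-17295) + M/(-17809)) + S = (6481/(-17295) - 8225/(-17809)) - 265 = (6481*(-1/17295) - 8225*(-1/17809)) - 265 = (-6481/17295 + 8225/17809) - 265 = 26831246/308006655 - 265 = -81594932329/308006655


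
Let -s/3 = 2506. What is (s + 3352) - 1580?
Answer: -5746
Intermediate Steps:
s = -7518 (s = -3*2506 = -7518)
(s + 3352) - 1580 = (-7518 + 3352) - 1580 = -4166 - 1580 = -5746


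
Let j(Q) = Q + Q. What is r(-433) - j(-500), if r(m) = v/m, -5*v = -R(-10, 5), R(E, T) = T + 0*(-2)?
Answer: 432999/433 ≈ 1000.0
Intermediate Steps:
R(E, T) = T (R(E, T) = T + 0 = T)
v = 1 (v = -(-1)*5/5 = -⅕*(-5) = 1)
j(Q) = 2*Q
r(m) = 1/m
r(-433) - j(-500) = 1/(-433) - 2*(-500) = -1/433 - 1*(-1000) = -1/433 + 1000 = 432999/433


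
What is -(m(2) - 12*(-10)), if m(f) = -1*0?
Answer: -120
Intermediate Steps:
m(f) = 0
-(m(2) - 12*(-10)) = -(0 - 12*(-10)) = -(0 + 120) = -1*120 = -120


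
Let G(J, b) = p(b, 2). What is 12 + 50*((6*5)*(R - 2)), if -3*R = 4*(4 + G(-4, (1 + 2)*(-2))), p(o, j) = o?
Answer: 1012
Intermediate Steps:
G(J, b) = b
R = 8/3 (R = -4*(4 + (1 + 2)*(-2))/3 = -4*(4 + 3*(-2))/3 = -4*(4 - 6)/3 = -4*(-2)/3 = -⅓*(-8) = 8/3 ≈ 2.6667)
12 + 50*((6*5)*(R - 2)) = 12 + 50*((6*5)*(8/3 - 2)) = 12 + 50*(30*(⅔)) = 12 + 50*20 = 12 + 1000 = 1012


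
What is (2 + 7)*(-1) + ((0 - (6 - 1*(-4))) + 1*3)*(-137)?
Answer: 950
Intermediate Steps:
(2 + 7)*(-1) + ((0 - (6 - 1*(-4))) + 1*3)*(-137) = 9*(-1) + ((0 - (6 + 4)) + 3)*(-137) = -9 + ((0 - 1*10) + 3)*(-137) = -9 + ((0 - 10) + 3)*(-137) = -9 + (-10 + 3)*(-137) = -9 - 7*(-137) = -9 + 959 = 950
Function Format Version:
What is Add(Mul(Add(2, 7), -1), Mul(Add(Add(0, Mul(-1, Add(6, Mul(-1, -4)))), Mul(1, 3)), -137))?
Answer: 950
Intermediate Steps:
Add(Mul(Add(2, 7), -1), Mul(Add(Add(0, Mul(-1, Add(6, Mul(-1, -4)))), Mul(1, 3)), -137)) = Add(Mul(9, -1), Mul(Add(Add(0, Mul(-1, Add(6, 4))), 3), -137)) = Add(-9, Mul(Add(Add(0, Mul(-1, 10)), 3), -137)) = Add(-9, Mul(Add(Add(0, -10), 3), -137)) = Add(-9, Mul(Add(-10, 3), -137)) = Add(-9, Mul(-7, -137)) = Add(-9, 959) = 950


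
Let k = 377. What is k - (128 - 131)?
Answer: 380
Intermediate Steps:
k - (128 - 131) = 377 - (128 - 131) = 377 - 1*(-3) = 377 + 3 = 380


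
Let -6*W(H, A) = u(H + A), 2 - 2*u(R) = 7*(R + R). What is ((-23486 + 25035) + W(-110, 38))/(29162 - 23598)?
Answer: 8789/33384 ≈ 0.26327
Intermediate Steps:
u(R) = 1 - 7*R (u(R) = 1 - 7*(R + R)/2 = 1 - 7*2*R/2 = 1 - 7*R)
W(H, A) = -⅙ + 7*A/6 + 7*H/6 (W(H, A) = -(1 - 7*(H + A))/6 = -(1 - 7*(A + H))/6 = -(1 + (-7*A - 7*H))/6 = -(1 - 7*A - 7*H)/6 = -⅙ + 7*A/6 + 7*H/6)
((-23486 + 25035) + W(-110, 38))/(29162 - 23598) = ((-23486 + 25035) + (-⅙ + (7/6)*38 + (7/6)*(-110)))/(29162 - 23598) = (1549 + (-⅙ + 133/3 - 385/3))/5564 = (1549 - 505/6)*(1/5564) = (8789/6)*(1/5564) = 8789/33384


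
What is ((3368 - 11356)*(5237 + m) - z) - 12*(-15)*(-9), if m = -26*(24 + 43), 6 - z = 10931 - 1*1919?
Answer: -27910674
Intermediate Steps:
z = -9006 (z = 6 - (10931 - 1*1919) = 6 - (10931 - 1919) = 6 - 1*9012 = 6 - 9012 = -9006)
m = -1742 (m = -26*67 = -1742)
((3368 - 11356)*(5237 + m) - z) - 12*(-15)*(-9) = ((3368 - 11356)*(5237 - 1742) - 1*(-9006)) - 12*(-15)*(-9) = (-7988*3495 + 9006) + 180*(-9) = (-27918060 + 9006) - 1620 = -27909054 - 1620 = -27910674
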